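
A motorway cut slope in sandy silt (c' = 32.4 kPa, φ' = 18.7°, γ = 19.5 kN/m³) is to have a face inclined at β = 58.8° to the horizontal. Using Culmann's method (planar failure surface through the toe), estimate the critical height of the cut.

H_c = 22.91 m

Culmann's analysis gives the critical failure plane at α_cr = (β + φ')/2 = (58.8 + 18.7)/2 = 38.8°, and the critical height
H_c = (4c'/γ) · sinβ cosφ' / [1 − cos(β − φ')]
    = (4·32.4/19.5) · sin58.8°·cos18.7° / [1 − cos(40.1°)]
    = 6.646 · 0.8554·0.9472 / [1 − 0.7649]
    = 6.646 · 0.8102 / 0.2351
    = 22.91 m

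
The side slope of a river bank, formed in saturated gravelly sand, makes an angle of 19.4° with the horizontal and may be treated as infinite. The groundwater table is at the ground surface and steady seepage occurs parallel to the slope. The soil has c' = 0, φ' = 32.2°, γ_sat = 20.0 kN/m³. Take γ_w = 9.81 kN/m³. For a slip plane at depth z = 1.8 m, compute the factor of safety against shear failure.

FS = 0.91

With seepage parallel to the slope and the water table at the surface, the effective normal stress on the slip plane uses the buoyant unit weight γ' = γ_sat − γ_w while the driving shear stress uses γ_sat:
FS = [c' + γ' z cos²β tanφ'] / [γ_sat z sinβ cosβ]
(For c' = 0 this reduces to FS = (γ'/γ_sat)·tanφ'/tanβ.)
γ' = 20.0 − 9.81 = 10.19 kN/m³
Numerator = 0.0 + 10.19·1.8·cos²19.4°·tan32.2° = 0.0 + 10.19·1.8·0.8897·0.6297 = 10.276 kPa
Denominator = 20.0·1.8·sin19.4°·cos19.4° = 20.0·1.8·0.3322·0.9432 = 11.279 kPa
FS = 10.276 / 11.279 = 0.911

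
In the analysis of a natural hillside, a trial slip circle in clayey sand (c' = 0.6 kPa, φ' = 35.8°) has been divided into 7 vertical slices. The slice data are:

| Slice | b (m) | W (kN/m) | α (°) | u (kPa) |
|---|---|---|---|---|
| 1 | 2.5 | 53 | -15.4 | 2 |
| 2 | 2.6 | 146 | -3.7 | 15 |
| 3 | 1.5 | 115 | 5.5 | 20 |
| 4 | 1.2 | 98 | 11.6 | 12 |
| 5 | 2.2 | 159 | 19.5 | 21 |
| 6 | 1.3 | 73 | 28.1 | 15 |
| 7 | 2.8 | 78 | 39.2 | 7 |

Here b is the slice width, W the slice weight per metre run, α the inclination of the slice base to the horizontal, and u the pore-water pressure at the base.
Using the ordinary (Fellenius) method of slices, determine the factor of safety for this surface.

Ordinary method of slices: FS = Σ[c'·Δl_i + (W_i cosα_i − u_i·Δl_i)·tanφ'] / Σ W_i sinα_i, with Δl_i = b_i / cosα_i.
Slice 1: Δl = 2.5/cos(-15.4°) = 2.593 m; N'_1 = 53·cos(-15.4°) − 2·2.593 = 45.9; c'Δl = 1.56; W sinα = -14.1
Slice 2: Δl = 2.6/cos(-3.7°) = 2.605 m; N'_2 = 146·cos(-3.7°) − 15·2.605 = 106.6; c'Δl = 1.56; W sinα = -9.4
Slice 3: Δl = 1.5/cos5.5° = 1.507 m; N'_3 = 115·cos5.5° − 20·1.507 = 84.3; c'Δl = 0.90; W sinα = 11.0
Slice 4: Δl = 1.2/cos11.6° = 1.225 m; N'_4 = 98·cos11.6° − 12·1.225 = 81.3; c'Δl = 0.74; W sinα = 19.7
Slice 5: Δl = 2.2/cos19.5° = 2.334 m; N'_5 = 159·cos19.5° − 21·2.334 = 100.9; c'Δl = 1.40; W sinα = 53.1
Slice 6: Δl = 1.3/cos28.1° = 1.474 m; N'_6 = 73·cos28.1° − 15·1.474 = 42.3; c'Δl = 0.88; W sinα = 34.4
Slice 7: Δl = 2.8/cos39.2° = 3.613 m; N'_7 = 78·cos39.2° − 7·3.613 = 35.2; c'Δl = 2.17; W sinα = 49.3
Σc'Δl = 9.2 kN/m; ΣN' = 496.5 kN/m; ΣW sinα = 144.0 kN/m
Resisting = 9.2 + 496.5·tan35.8° = 9.2 + 358.1 = 367.3 kN/m
FS = 367.3 / 144.0 = 2.551

FS = 2.55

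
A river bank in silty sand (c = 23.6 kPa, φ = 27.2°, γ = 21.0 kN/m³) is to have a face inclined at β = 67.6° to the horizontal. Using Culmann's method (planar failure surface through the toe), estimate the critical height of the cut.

Culmann's analysis gives the critical failure plane at α_cr = (β + φ)/2 = (67.6 + 27.2)/2 = 47.4°, and the critical height
H_c = (4c/γ) · sinβ cosφ / [1 − cos(β − φ)]
    = (4·23.6/21.0) · sin67.6°·cos27.2° / [1 − cos(40.4°)]
    = 4.495 · 0.9245·0.8894 / [1 − 0.7615]
    = 4.495 · 0.8223 / 0.2385
    = 15.50 m

H_c = 15.50 m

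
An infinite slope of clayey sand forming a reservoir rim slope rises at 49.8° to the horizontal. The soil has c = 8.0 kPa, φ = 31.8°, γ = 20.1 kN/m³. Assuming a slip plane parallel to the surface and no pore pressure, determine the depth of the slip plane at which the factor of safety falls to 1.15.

z = 1.29 m

Setting FS = 1.15 in FS = [c + γz cos²β tanφ] / [γz sinβ cosβ] and solving for z:
z = c / [γ cosβ (FS·sinβ − cosβ·tanφ)]
  = 8.0 / [20.1·cos49.8°·(1.15·sin49.8° − cos49.8°·tan31.8°)]
  = 8.0 / [20.1·0.6455·(1.15·0.7638 − 0.6455·0.6200)]
  = 8.0 / 6.2036 = 1.290 m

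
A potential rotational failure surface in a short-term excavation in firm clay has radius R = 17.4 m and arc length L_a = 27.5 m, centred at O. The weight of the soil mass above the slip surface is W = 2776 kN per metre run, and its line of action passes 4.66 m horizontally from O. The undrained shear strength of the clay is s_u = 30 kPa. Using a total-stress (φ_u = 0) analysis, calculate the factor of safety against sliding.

Taking moments about the centre O, the resisting moment is provided by the undrained shear strength acting along the arc:
M_R = s_u·L_a·R = 30·27.50·17.4 = 14355.0 kN·m/m
M_D = W·d = 2776·4.66 = 12936.2 kN·m/m
FS = M_R / M_D = 14355.0 / 12936.2 = 1.110

FS = 1.11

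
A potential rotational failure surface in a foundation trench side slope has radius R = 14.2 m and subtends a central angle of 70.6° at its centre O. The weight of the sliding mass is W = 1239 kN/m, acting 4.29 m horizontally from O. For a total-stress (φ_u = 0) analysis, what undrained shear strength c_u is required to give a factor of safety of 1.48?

FS = c_u·L_a·R / (W·d), so c_u = FS·W·d / (L_a·R).
Arc length L_a = R·θ = 14.2·(70.6°·π/180) = 14.2·1.2322 = 17.50 m
c_u = 1.48·1239·4.29 / (17.50·14.2) = 7866.7 / 248.46 = 31.66 kPa

c_u = 31.7 kPa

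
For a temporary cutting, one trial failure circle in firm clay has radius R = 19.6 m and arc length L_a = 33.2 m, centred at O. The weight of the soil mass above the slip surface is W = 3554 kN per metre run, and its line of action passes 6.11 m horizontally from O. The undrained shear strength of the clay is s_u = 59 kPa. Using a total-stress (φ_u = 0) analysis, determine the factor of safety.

FS = 1.77

Taking moments about the centre O, the resisting moment is provided by the undrained shear strength acting along the arc:
M_R = s_u·L_a·R = 59·33.20·19.6 = 38392.5 kN·m/m
M_D = W·d = 3554·6.11 = 21714.9 kN·m/m
FS = M_R / M_D = 38392.5 / 21714.9 = 1.768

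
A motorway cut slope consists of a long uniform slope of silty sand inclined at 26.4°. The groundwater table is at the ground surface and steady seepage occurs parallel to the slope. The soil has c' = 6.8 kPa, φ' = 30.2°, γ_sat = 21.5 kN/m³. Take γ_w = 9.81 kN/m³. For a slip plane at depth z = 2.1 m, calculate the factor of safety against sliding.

FS = 1.02

With seepage parallel to the slope and the water table at the surface, the effective normal stress on the slip plane uses the buoyant unit weight γ' = γ_sat − γ_w while the driving shear stress uses γ_sat:
FS = [c' + γ' z cos²β tanφ'] / [γ_sat z sinβ cosβ]
γ' = 21.5 − 9.81 = 11.69 kN/m³
Numerator = 6.8 + 11.69·2.1·cos²26.4°·tan30.2° = 6.8 + 11.69·2.1·0.8023·0.5820 = 18.263 kPa
Denominator = 21.5·2.1·sin26.4°·cos26.4° = 21.5·2.1·0.4446·0.8957 = 17.982 kPa
FS = 18.263 / 17.982 = 1.016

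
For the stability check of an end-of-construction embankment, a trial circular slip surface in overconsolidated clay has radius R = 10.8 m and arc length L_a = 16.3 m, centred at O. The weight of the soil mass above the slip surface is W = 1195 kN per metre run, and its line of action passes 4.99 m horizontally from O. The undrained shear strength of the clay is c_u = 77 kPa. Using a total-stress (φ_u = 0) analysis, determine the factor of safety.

Taking moments about the centre O, the resisting moment is provided by the undrained shear strength acting along the arc:
M_R = c_u·L_a·R = 77·16.30·10.8 = 13555.1 kN·m/m
M_D = W·d = 1195·4.99 = 5963.1 kN·m/m
FS = M_R / M_D = 13555.1 / 5963.1 = 2.273

FS = 2.27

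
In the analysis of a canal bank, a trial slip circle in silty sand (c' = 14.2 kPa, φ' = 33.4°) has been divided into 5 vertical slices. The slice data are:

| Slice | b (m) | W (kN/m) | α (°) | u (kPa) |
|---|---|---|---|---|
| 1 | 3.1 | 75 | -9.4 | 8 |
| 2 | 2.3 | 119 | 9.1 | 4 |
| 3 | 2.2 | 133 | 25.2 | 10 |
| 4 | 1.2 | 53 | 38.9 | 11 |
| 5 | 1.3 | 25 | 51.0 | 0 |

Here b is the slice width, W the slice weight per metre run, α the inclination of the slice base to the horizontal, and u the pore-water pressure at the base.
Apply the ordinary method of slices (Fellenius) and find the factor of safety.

Ordinary method of slices: FS = Σ[c'·Δl_i + (W_i cosα_i − u_i·Δl_i)·tanφ'] / Σ W_i sinα_i, with Δl_i = b_i / cosα_i.
Slice 1: Δl = 3.1/cos(-9.4°) = 3.142 m; N'_1 = 75·cos(-9.4°) − 8·3.142 = 48.9; c'Δl = 44.62; W sinα = -12.2
Slice 2: Δl = 2.3/cos9.1° = 2.329 m; N'_2 = 119·cos9.1° − 4·2.329 = 108.2; c'Δl = 33.08; W sinα = 18.8
Slice 3: Δl = 2.2/cos25.2° = 2.431 m; N'_3 = 133·cos25.2° − 10·2.431 = 96.0; c'Δl = 34.53; W sinα = 56.6
Slice 4: Δl = 1.2/cos38.9° = 1.542 m; N'_4 = 53·cos38.9° − 11·1.542 = 24.3; c'Δl = 21.90; W sinα = 33.3
Slice 5: Δl = 1.3/cos51.0° = 2.066 m; N'_5 = 25·cos51.0° − 0·2.066 = 15.7; c'Δl = 29.33; W sinα = 19.4
Σc'Δl = 163.5 kN/m; ΣN' = 293.1 kN/m; ΣW sinα = 115.9 kN/m
Resisting = 163.5 + 293.1·tan33.4° = 163.5 + 193.3 = 356.7 kN/m
FS = 356.7 / 115.9 = 3.077

FS = 3.08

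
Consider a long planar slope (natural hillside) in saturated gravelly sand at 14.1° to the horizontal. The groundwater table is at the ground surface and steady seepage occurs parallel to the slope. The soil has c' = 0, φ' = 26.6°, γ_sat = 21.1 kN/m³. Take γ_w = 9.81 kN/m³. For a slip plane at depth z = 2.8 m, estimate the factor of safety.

With seepage parallel to the slope and the water table at the surface, the effective normal stress on the slip plane uses the buoyant unit weight γ' = γ_sat − γ_w while the driving shear stress uses γ_sat:
FS = [c' + γ' z cos²β tanφ'] / [γ_sat z sinβ cosβ]
(For c' = 0 this reduces to FS = (γ'/γ_sat)·tanφ'/tanβ.)
γ' = 21.1 − 9.81 = 11.29 kN/m³
Numerator = 0.0 + 11.29·2.8·cos²14.1°·tan26.6° = 0.0 + 11.29·2.8·0.9407·0.5008 = 14.891 kPa
Denominator = 21.1·2.8·sin14.1°·cos14.1° = 21.1·2.8·0.2436·0.9699 = 13.959 kPa
FS = 14.891 / 13.959 = 1.067

FS = 1.07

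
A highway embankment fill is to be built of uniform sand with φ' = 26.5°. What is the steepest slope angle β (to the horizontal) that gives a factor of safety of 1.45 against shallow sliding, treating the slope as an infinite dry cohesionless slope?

For an infinite dry cohesionless slope FS = tanφ'/tanβ, so tanβ = tanφ' / FS.
tanβ = tan26.5° / 1.45 = 0.4986 / 1.45 = 0.3438
β = arctan(0.3438) = 18.98°

β = 19.0°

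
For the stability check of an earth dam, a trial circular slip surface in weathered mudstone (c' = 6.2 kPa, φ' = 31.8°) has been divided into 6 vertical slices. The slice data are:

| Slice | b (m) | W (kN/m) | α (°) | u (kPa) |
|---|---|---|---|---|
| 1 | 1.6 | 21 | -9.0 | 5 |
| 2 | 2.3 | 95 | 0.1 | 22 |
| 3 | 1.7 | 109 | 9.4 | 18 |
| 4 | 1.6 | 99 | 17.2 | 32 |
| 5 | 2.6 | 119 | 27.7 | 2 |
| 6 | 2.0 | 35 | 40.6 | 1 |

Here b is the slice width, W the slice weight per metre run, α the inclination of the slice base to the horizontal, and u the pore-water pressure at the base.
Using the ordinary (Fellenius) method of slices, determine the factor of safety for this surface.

FS = 2.17

Ordinary method of slices: FS = Σ[c'·Δl_i + (W_i cosα_i − u_i·Δl_i)·tanφ'] / Σ W_i sinα_i, with Δl_i = b_i / cosα_i.
Slice 1: Δl = 1.6/cos(-9.0°) = 1.620 m; N'_1 = 21·cos(-9.0°) − 5·1.620 = 12.6; c'Δl = 10.04; W sinα = -3.3
Slice 2: Δl = 2.3/cos0.1° = 2.300 m; N'_2 = 95·cos0.1° − 22·2.300 = 44.4; c'Δl = 14.26; W sinα = 0.2
Slice 3: Δl = 1.7/cos9.4° = 1.723 m; N'_3 = 109·cos9.4° − 18·1.723 = 76.5; c'Δl = 10.68; W sinα = 17.8
Slice 4: Δl = 1.6/cos17.2° = 1.675 m; N'_4 = 99·cos17.2° − 32·1.675 = 41.0; c'Δl = 10.38; W sinα = 29.3
Slice 5: Δl = 2.6/cos27.7° = 2.937 m; N'_5 = 119·cos27.7° − 2·2.937 = 99.5; c'Δl = 18.21; W sinα = 55.3
Slice 6: Δl = 2.0/cos40.6° = 2.634 m; N'_6 = 35·cos40.6° − 1·2.634 = 23.9; c'Δl = 16.33; W sinα = 22.8
Σc'Δl = 79.9 kN/m; ΣN' = 298.0 kN/m; ΣW sinα = 122.1 kN/m
Resisting = 79.9 + 298.0·tan31.8° = 79.9 + 184.7 = 264.7 kN/m
FS = 264.7 / 122.1 = 2.168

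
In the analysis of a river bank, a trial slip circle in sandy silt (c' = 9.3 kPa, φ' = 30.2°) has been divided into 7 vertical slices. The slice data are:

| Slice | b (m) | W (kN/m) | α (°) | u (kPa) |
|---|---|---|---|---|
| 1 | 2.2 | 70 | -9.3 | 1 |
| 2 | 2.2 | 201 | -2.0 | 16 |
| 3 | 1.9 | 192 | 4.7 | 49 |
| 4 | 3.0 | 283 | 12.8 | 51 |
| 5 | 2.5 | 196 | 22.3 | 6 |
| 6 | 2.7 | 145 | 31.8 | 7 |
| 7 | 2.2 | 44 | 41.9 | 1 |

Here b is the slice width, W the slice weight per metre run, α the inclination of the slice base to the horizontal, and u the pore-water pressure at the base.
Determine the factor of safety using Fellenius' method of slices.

Ordinary method of slices: FS = Σ[c'·Δl_i + (W_i cosα_i − u_i·Δl_i)·tanφ'] / Σ W_i sinα_i, with Δl_i = b_i / cosα_i.
Slice 1: Δl = 2.2/cos(-9.3°) = 2.229 m; N'_1 = 70·cos(-9.3°) − 1·2.229 = 66.9; c'Δl = 20.73; W sinα = -11.3
Slice 2: Δl = 2.2/cos(-2.0°) = 2.201 m; N'_2 = 201·cos(-2.0°) − 16·2.201 = 165.7; c'Δl = 20.47; W sinα = -7.0
Slice 3: Δl = 1.9/cos4.7° = 1.906 m; N'_3 = 192·cos4.7° − 49·1.906 = 97.9; c'Δl = 17.73; W sinα = 15.7
Slice 4: Δl = 3.0/cos12.8° = 3.076 m; N'_4 = 283·cos12.8° − 51·3.076 = 119.1; c'Δl = 28.61; W sinα = 62.7
Slice 5: Δl = 2.5/cos22.3° = 2.702 m; N'_5 = 196·cos22.3° − 6·2.702 = 165.1; c'Δl = 25.13; W sinα = 74.4
Slice 6: Δl = 2.7/cos31.8° = 3.177 m; N'_6 = 145·cos31.8° − 7·3.177 = 101.0; c'Δl = 29.54; W sinα = 76.4
Slice 7: Δl = 2.2/cos41.9° = 2.956 m; N'_7 = 44·cos41.9° − 1·2.956 = 29.8; c'Δl = 27.49; W sinα = 29.4
Σc'Δl = 169.7 kN/m; ΣN' = 745.4 kN/m; ΣW sinα = 240.3 kN/m
Resisting = 169.7 + 745.4·tan30.2° = 169.7 + 433.9 = 603.6 kN/m
FS = 603.6 / 240.3 = 2.512

FS = 2.51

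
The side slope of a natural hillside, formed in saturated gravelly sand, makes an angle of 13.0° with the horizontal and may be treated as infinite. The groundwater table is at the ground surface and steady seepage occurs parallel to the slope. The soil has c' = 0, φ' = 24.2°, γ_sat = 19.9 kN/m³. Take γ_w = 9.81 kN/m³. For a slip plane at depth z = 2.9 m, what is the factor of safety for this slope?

With seepage parallel to the slope and the water table at the surface, the effective normal stress on the slip plane uses the buoyant unit weight γ' = γ_sat − γ_w while the driving shear stress uses γ_sat:
FS = [c' + γ' z cos²β tanφ'] / [γ_sat z sinβ cosβ]
(For c' = 0 this reduces to FS = (γ'/γ_sat)·tanφ'/tanβ.)
γ' = 19.9 − 9.81 = 10.09 kN/m³
Numerator = 0.0 + 10.09·2.9·cos²13.0°·tan24.2° = 0.0 + 10.09·2.9·0.9494·0.4494 = 12.485 kPa
Denominator = 19.9·2.9·sin13.0°·cos13.0° = 19.9·2.9·0.2250·0.9744 = 12.649 kPa
FS = 12.485 / 12.649 = 0.987

FS = 0.99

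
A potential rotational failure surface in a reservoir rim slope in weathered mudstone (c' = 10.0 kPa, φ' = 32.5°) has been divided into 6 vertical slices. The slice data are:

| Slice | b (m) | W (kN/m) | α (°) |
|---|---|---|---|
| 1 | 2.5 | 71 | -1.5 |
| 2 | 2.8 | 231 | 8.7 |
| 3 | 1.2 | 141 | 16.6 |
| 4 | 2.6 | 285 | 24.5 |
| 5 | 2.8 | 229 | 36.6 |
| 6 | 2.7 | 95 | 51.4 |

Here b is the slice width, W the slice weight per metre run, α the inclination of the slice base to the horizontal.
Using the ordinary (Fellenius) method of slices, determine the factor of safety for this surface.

FS = 1.91

Ordinary method of slices: FS = Σ[c'·Δl_i + (W_i cosα_i)·tanφ'] / Σ W_i sinα_i, with Δl_i = b_i / cosα_i.
Slice 1: Δl = 2.5/cos(-1.5°) = 2.501 m; N'_1 = 71·cos(-1.5°) = 71.0; c'Δl = 25.01; W sinα = -1.9
Slice 2: Δl = 2.8/cos8.7° = 2.833 m; N'_2 = 231·cos8.7° = 228.3; c'Δl = 28.33; W sinα = 34.9
Slice 3: Δl = 1.2/cos16.6° = 1.252 m; N'_3 = 141·cos16.6° = 135.1; c'Δl = 12.52; W sinα = 40.3
Slice 4: Δl = 2.6/cos24.5° = 2.857 m; N'_4 = 285·cos24.5° = 259.3; c'Δl = 28.57; W sinα = 118.2
Slice 5: Δl = 2.8/cos36.6° = 3.488 m; N'_5 = 229·cos36.6° = 183.8; c'Δl = 34.88; W sinα = 136.5
Slice 6: Δl = 2.7/cos51.4° = 4.328 m; N'_6 = 95·cos51.4° = 59.3; c'Δl = 43.28; W sinα = 74.2
Σc'Δl = 172.6 kN/m; ΣN' = 936.9 kN/m; ΣW sinα = 402.3 kN/m
Resisting = 172.6 + 936.9·tan32.5° = 172.6 + 596.9 = 769.5 kN/m
FS = 769.5 / 402.3 = 1.912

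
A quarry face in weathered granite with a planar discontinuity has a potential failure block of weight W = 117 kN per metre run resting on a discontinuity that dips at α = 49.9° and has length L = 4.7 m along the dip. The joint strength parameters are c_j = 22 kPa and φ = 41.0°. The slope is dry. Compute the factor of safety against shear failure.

Resolving the block weight along and normal to the plane and applying the Mohr–Coulomb strength on the joint:
N' = W cosα = 117·cos49.9° = 75.4 kN/m
Driving force T = W sinα = 117·sin49.9° = 89.5 kN/m
Resisting force R = c_j·L + N'·tanφ = 22·4.7 + 75.4·tan41.0° = 103.4 + 65.5 = 168.9 kN/m
FS = R / T = 168.9 / 89.5 = 1.887

FS = 1.89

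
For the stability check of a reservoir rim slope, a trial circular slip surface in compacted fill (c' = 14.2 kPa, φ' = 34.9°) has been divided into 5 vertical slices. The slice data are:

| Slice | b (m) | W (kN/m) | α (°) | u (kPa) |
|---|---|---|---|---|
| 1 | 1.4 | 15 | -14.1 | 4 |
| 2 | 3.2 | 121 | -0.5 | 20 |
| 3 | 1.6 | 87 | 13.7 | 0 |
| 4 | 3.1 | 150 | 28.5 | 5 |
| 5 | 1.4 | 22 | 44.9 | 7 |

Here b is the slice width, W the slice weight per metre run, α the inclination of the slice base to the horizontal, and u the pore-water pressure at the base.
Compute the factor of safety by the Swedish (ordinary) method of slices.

FS = 3.43

Ordinary method of slices: FS = Σ[c'·Δl_i + (W_i cosα_i − u_i·Δl_i)·tanφ'] / Σ W_i sinα_i, with Δl_i = b_i / cosα_i.
Slice 1: Δl = 1.4/cos(-14.1°) = 1.443 m; N'_1 = 15·cos(-14.1°) − 4·1.443 = 8.8; c'Δl = 20.50; W sinα = -3.7
Slice 2: Δl = 3.2/cos(-0.5°) = 3.200 m; N'_2 = 121·cos(-0.5°) − 20·3.200 = 57.0; c'Δl = 45.44; W sinα = -1.1
Slice 3: Δl = 1.6/cos13.7° = 1.647 m; N'_3 = 87·cos13.7° − 0·1.647 = 84.5; c'Δl = 23.39; W sinα = 20.6
Slice 4: Δl = 3.1/cos28.5° = 3.527 m; N'_4 = 150·cos28.5° − 5·3.527 = 114.2; c'Δl = 50.09; W sinα = 71.6
Slice 5: Δl = 1.4/cos44.9° = 1.976 m; N'_5 = 22·cos44.9° − 7·1.976 = 1.7; c'Δl = 28.07; W sinα = 15.5
Σc'Δl = 167.5 kN/m; ΣN' = 266.2 kN/m; ΣW sinα = 103.0 kN/m
Resisting = 167.5 + 266.2·tan34.9° = 167.5 + 185.7 = 353.2 kN/m
FS = 353.2 / 103.0 = 3.429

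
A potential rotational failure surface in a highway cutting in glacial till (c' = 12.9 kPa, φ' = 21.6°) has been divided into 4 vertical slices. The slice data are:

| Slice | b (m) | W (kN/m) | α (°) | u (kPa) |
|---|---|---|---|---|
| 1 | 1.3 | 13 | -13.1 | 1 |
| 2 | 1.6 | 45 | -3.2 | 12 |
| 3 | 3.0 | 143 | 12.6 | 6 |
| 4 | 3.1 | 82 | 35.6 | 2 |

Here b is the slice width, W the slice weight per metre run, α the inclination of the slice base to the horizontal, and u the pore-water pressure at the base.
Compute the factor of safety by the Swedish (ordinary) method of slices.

FS = 2.90

Ordinary method of slices: FS = Σ[c'·Δl_i + (W_i cosα_i − u_i·Δl_i)·tanφ'] / Σ W_i sinα_i, with Δl_i = b_i / cosα_i.
Slice 1: Δl = 1.3/cos(-13.1°) = 1.335 m; N'_1 = 13·cos(-13.1°) − 1·1.335 = 11.3; c'Δl = 17.22; W sinα = -2.9
Slice 2: Δl = 1.6/cos(-3.2°) = 1.602 m; N'_2 = 45·cos(-3.2°) − 12·1.602 = 25.7; c'Δl = 20.67; W sinα = -2.5
Slice 3: Δl = 3.0/cos12.6° = 3.074 m; N'_3 = 143·cos12.6° − 6·3.074 = 121.1; c'Δl = 39.66; W sinα = 31.2
Slice 4: Δl = 3.1/cos35.6° = 3.813 m; N'_4 = 82·cos35.6° − 2·3.813 = 59.0; c'Δl = 49.18; W sinα = 47.7
Σc'Δl = 126.7 kN/m; ΣN' = 217.2 kN/m; ΣW sinα = 73.5 kN/m
Resisting = 126.7 + 217.2·tan21.6° = 126.7 + 86.0 = 212.7 kN/m
FS = 212.7 / 73.5 = 2.895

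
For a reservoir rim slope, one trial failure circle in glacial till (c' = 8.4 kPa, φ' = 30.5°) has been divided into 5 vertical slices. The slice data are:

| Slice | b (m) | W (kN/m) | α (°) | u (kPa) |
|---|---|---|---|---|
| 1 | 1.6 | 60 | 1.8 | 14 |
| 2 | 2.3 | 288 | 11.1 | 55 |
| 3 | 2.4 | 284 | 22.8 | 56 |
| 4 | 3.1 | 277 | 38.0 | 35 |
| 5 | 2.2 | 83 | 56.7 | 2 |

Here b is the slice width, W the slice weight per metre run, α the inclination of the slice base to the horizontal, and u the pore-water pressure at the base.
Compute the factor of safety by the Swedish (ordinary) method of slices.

FS = 0.91

Ordinary method of slices: FS = Σ[c'·Δl_i + (W_i cosα_i − u_i·Δl_i)·tanφ'] / Σ W_i sinα_i, with Δl_i = b_i / cosα_i.
Slice 1: Δl = 1.6/cos1.8° = 1.601 m; N'_1 = 60·cos1.8° − 14·1.601 = 37.6; c'Δl = 13.45; W sinα = 1.9
Slice 2: Δl = 2.3/cos11.1° = 2.344 m; N'_2 = 288·cos11.1° − 55·2.344 = 153.7; c'Δl = 19.69; W sinα = 55.4
Slice 3: Δl = 2.4/cos22.8° = 2.603 m; N'_3 = 284·cos22.8° − 56·2.603 = 116.0; c'Δl = 21.87; W sinα = 110.1
Slice 4: Δl = 3.1/cos38.0° = 3.934 m; N'_4 = 277·cos38.0° − 35·3.934 = 80.6; c'Δl = 33.05; W sinα = 170.5
Slice 5: Δl = 2.2/cos56.7° = 4.007 m; N'_5 = 83·cos56.7° − 2·4.007 = 37.6; c'Δl = 33.66; W sinα = 69.4
Σc'Δl = 121.7 kN/m; ΣN' = 425.4 kN/m; ΣW sinα = 407.3 kN/m
Resisting = 121.7 + 425.4·tan30.5° = 121.7 + 250.6 = 372.3 kN/m
FS = 372.3 / 407.3 = 0.914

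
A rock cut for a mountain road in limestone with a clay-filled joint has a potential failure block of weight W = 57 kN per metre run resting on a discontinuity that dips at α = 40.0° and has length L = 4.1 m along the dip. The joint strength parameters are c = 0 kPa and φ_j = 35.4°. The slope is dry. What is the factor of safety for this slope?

Resolving the block weight along and normal to the plane and applying the Mohr–Coulomb strength on the joint:
N' = W cosα = 57·cos40.0° = 43.7 kN/m
Driving force T = W sinα = 57·sin40.0° = 36.6 kN/m
Resisting force R = c·L + N'·tanφ_j = 0·4.1 + 43.7·tan35.4° = 0.0 + 31.0 = 31.0 kN/m
FS = R / T = 31.0 / 36.6 = 0.847

FS = 0.85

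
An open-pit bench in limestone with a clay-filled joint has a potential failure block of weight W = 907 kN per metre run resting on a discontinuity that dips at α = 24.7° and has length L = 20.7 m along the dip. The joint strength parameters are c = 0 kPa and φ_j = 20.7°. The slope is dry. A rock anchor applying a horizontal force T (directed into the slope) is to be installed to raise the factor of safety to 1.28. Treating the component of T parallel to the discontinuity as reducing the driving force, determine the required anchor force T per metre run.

T = 132 kN/m

Resolving forces along and normal to the sliding plane, with the horizontal anchor force T adding T·sinα to the effective normal force and T·cosα acting up the plane against the driving force:
FS = [cL + (W cosα + T sinα) tanφ_j] / [W sinα − T cosα]
Without the anchor: N' = 824.0 kN/m, driving T_d = 379.0 kN/m, resisting R = 0·20.7 + 824.0·tan20.7° = 311.4 kN/m, FS = 0.82.
Setting FS = 1.28 and solving for T:
1.28·(379.0 − T cos24.7°) = 311.4 + T sin24.7°·tan20.7°
T·(sin24.7°·tan20.7° + 1.28·cos24.7°) = 1.28·379.0 − 311.4
T·(0.4179·0.3779 + 1.28·0.9085) = 485.1 − 311.4 = 173.8
T·1.3208 = 173.8
T = 131.6 kN/m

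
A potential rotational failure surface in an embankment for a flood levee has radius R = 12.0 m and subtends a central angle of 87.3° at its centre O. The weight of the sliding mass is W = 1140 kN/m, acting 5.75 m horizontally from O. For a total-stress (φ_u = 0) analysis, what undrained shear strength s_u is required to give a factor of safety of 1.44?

FS = s_u·L_a·R / (W·d), so s_u = FS·W·d / (L_a·R).
Arc length L_a = R·θ = 12.0·(87.3°·π/180) = 12.0·1.5237 = 18.28 m
s_u = 1.44·1140·5.75 / (18.28·12.0) = 9439.2 / 219.41 = 43.02 kPa

s_u = 43.0 kPa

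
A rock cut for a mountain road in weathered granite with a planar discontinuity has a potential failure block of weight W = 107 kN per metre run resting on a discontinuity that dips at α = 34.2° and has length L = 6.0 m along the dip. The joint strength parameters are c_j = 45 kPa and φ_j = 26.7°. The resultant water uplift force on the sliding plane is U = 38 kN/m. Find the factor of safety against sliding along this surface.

FS = 4.91

Resolving the block weight along and normal to the plane and applying the Mohr–Coulomb strength on the joint:
N' = W cosα − U = 107·cos34.2° − 38 = 50.5 kN/m
Driving force T = W sinα = 107·sin34.2° = 60.1 kN/m
Resisting force R = c_j·L + N'·tanφ_j = 45·6.0 + 50.5·tan26.7° = 270.0 + 25.4 = 295.4 kN/m
FS = R / T = 295.4 / 60.1 = 4.912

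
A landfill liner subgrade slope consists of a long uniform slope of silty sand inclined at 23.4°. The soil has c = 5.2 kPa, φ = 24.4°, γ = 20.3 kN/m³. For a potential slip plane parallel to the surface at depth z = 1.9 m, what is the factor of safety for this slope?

FS = 1.42

For an infinite slope with a slip plane parallel to the surface (no pore pressure): FS = [c + γz cos²β tanφ] / [γz sinβ cosβ].
γz = 20.3·1.9 = 38.57 kN/m²
Numerator = 5.2 + 38.57·cos²23.4°·tan24.4° = 5.2 + 38.57·0.8423·0.4536 = 19.937 kPa
Denominator = 38.57·sin23.4°·cos23.4° = 38.57·0.3971·0.9178 = 14.058 kPa
FS = 19.937 / 14.058 = 1.418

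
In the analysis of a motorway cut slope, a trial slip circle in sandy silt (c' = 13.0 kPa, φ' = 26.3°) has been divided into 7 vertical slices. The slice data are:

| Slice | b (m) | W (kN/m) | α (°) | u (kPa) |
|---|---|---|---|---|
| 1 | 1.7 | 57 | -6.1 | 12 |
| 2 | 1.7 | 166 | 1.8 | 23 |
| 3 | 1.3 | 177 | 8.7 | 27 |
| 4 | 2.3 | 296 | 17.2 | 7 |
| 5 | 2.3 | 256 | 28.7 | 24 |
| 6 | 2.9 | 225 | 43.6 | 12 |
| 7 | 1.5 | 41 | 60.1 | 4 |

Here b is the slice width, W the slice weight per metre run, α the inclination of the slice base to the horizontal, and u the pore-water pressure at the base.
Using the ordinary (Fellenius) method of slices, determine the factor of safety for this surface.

FS = 1.50

Ordinary method of slices: FS = Σ[c'·Δl_i + (W_i cosα_i − u_i·Δl_i)·tanφ'] / Σ W_i sinα_i, with Δl_i = b_i / cosα_i.
Slice 1: Δl = 1.7/cos(-6.1°) = 1.710 m; N'_1 = 57·cos(-6.1°) − 12·1.710 = 36.2; c'Δl = 22.23; W sinα = -6.1
Slice 2: Δl = 1.7/cos1.8° = 1.701 m; N'_2 = 166·cos1.8° − 23·1.701 = 126.8; c'Δl = 22.11; W sinα = 5.2
Slice 3: Δl = 1.3/cos8.7° = 1.315 m; N'_3 = 177·cos8.7° − 27·1.315 = 139.5; c'Δl = 17.10; W sinα = 26.8
Slice 4: Δl = 2.3/cos17.2° = 2.408 m; N'_4 = 296·cos17.2° − 7·2.408 = 265.9; c'Δl = 31.30; W sinα = 87.5
Slice 5: Δl = 2.3/cos28.7° = 2.622 m; N'_5 = 256·cos28.7° − 24·2.622 = 161.6; c'Δl = 34.09; W sinα = 122.9
Slice 6: Δl = 2.9/cos43.6° = 4.005 m; N'_6 = 225·cos43.6° − 12·4.005 = 114.9; c'Δl = 52.06; W sinα = 155.2
Slice 7: Δl = 1.5/cos60.1° = 3.009 m; N'_7 = 41·cos60.1° − 4·3.009 = 8.4; c'Δl = 39.12; W sinα = 35.5
Σc'Δl = 218.0 kN/m; ΣN' = 853.2 kN/m; ΣW sinα = 427.1 kN/m
Resisting = 218.0 + 853.2·tan26.3° = 218.0 + 421.7 = 639.7 kN/m
FS = 639.7 / 427.1 = 1.498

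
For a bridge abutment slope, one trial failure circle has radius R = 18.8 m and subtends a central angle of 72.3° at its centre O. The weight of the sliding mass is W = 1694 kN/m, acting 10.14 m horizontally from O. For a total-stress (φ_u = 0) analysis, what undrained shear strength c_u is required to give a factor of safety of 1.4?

FS = c_u·L_a·R / (W·d), so c_u = FS·W·d / (L_a·R).
Arc length L_a = R·θ = 18.8·(72.3°·π/180) = 18.8·1.2619 = 23.72 m
c_u = 1.4·1694·10.14 / (23.72·18.8) = 24048.0 / 446.00 = 53.92 kPa

c_u = 53.9 kPa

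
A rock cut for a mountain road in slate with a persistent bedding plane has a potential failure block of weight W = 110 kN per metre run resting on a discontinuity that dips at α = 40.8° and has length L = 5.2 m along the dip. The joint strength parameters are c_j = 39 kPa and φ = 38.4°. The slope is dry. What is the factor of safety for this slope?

Resolving the block weight along and normal to the plane and applying the Mohr–Coulomb strength on the joint:
N' = W cosα = 110·cos40.8° = 83.3 kN/m
Driving force T = W sinα = 110·sin40.8° = 71.9 kN/m
Resisting force R = c_j·L + N'·tanφ = 39·5.2 + 83.3·tan38.4° = 202.8 + 66.0 = 268.8 kN/m
FS = R / T = 268.8 / 71.9 = 3.740

FS = 3.74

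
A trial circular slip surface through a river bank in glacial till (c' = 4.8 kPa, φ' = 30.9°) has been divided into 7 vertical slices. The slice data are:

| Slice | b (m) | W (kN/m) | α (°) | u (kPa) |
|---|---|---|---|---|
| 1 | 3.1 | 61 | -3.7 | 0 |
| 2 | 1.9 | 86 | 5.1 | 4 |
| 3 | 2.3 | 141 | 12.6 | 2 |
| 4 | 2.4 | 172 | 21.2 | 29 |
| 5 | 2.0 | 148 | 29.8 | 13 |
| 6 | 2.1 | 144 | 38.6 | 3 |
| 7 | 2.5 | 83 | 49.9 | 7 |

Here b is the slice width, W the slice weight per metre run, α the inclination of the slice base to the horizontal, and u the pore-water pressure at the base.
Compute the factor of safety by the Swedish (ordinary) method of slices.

Ordinary method of slices: FS = Σ[c'·Δl_i + (W_i cosα_i − u_i·Δl_i)·tanφ'] / Σ W_i sinα_i, with Δl_i = b_i / cosα_i.
Slice 1: Δl = 3.1/cos(-3.7°) = 3.106 m; N'_1 = 61·cos(-3.7°) − 0·3.106 = 60.9; c'Δl = 14.91; W sinα = -3.9
Slice 2: Δl = 1.9/cos5.1° = 1.908 m; N'_2 = 86·cos5.1° − 4·1.908 = 78.0; c'Δl = 9.16; W sinα = 7.6
Slice 3: Δl = 2.3/cos12.6° = 2.357 m; N'_3 = 141·cos12.6° − 2·2.357 = 132.9; c'Δl = 11.31; W sinα = 30.8
Slice 4: Δl = 2.4/cos21.2° = 2.574 m; N'_4 = 172·cos21.2° − 29·2.574 = 85.7; c'Δl = 12.36; W sinα = 62.2
Slice 5: Δl = 2.0/cos29.8° = 2.305 m; N'_5 = 148·cos29.8° − 13·2.305 = 98.5; c'Δl = 11.06; W sinα = 73.6
Slice 6: Δl = 2.1/cos38.6° = 2.687 m; N'_6 = 144·cos38.6° − 3·2.687 = 104.5; c'Δl = 12.90; W sinα = 89.8
Slice 7: Δl = 2.5/cos49.9° = 3.881 m; N'_7 = 83·cos49.9° − 7·3.881 = 26.3; c'Δl = 18.63; W sinα = 63.5
Σc'Δl = 90.3 kN/m; ΣN' = 586.7 kN/m; ΣW sinα = 323.5 kN/m
Resisting = 90.3 + 586.7·tan30.9° = 90.3 + 351.2 = 441.5 kN/m
FS = 441.5 / 323.5 = 1.365

FS = 1.36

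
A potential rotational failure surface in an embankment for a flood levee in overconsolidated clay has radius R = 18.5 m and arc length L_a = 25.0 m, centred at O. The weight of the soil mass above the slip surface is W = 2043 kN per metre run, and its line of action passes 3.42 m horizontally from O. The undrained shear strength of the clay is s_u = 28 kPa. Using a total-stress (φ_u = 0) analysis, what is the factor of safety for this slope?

FS = 1.85

Taking moments about the centre O, the resisting moment is provided by the undrained shear strength acting along the arc:
M_R = s_u·L_a·R = 28·25.00·18.5 = 12950.0 kN·m/m
M_D = W·d = 2043·3.42 = 6987.1 kN·m/m
FS = M_R / M_D = 12950.0 / 6987.1 = 1.853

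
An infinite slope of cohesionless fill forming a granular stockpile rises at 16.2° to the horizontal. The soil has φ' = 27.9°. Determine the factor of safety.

For a dry cohesionless infinite slope the factor of safety is FS = tanφ' / tanβ.
FS = tan27.9° / tan16.2° = 0.5295 / 0.2905 = 1.822

FS = 1.82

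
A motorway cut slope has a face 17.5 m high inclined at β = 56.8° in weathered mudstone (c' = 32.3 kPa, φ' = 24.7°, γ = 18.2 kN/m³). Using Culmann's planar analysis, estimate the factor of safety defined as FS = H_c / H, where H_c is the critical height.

H_c = (4c'/γ) · sinβ cosφ' / [1 − cos(β − φ')]
    = (4·32.3/18.2) · sin56.8°·cos24.7° / [1 − cos32.1°]
    = 7.099 · 0.7602 / 0.1529 = 35.30 m
FS = H_c / H = 35.30 / 17.5 = 2.017

FS = 2.02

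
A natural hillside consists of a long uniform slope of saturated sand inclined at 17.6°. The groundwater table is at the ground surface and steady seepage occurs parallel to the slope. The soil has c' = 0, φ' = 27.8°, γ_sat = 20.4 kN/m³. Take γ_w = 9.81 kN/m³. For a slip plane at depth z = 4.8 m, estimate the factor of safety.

With seepage parallel to the slope and the water table at the surface, the effective normal stress on the slip plane uses the buoyant unit weight γ' = γ_sat − γ_w while the driving shear stress uses γ_sat:
FS = [c' + γ' z cos²β tanφ'] / [γ_sat z sinβ cosβ]
(For c' = 0 this reduces to FS = (γ'/γ_sat)·tanφ'/tanβ.)
γ' = 20.4 − 9.81 = 10.59 kN/m³
Numerator = 0.0 + 10.59·4.8·cos²17.6°·tan27.8° = 0.0 + 10.59·4.8·0.9086·0.5272 = 24.350 kPa
Denominator = 20.4·4.8·sin17.6°·cos17.6° = 20.4·4.8·0.3024·0.9532 = 28.222 kPa
FS = 24.350 / 28.222 = 0.863

FS = 0.86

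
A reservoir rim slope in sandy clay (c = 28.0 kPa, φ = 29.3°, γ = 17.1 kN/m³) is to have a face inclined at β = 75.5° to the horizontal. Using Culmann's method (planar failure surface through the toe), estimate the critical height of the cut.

Culmann's analysis gives the critical failure plane at α_cr = (β + φ)/2 = (75.5 + 29.3)/2 = 52.4°, and the critical height
H_c = (4c/γ) · sinβ cosφ / [1 − cos(β − φ)]
    = (4·28.0/17.1) · sin75.5°·cos29.3° / [1 − cos(46.2°)]
    = 6.550 · 0.9681·0.8721 / [1 − 0.6921]
    = 6.550 · 0.8443 / 0.3079
    = 17.96 m

H_c = 17.96 m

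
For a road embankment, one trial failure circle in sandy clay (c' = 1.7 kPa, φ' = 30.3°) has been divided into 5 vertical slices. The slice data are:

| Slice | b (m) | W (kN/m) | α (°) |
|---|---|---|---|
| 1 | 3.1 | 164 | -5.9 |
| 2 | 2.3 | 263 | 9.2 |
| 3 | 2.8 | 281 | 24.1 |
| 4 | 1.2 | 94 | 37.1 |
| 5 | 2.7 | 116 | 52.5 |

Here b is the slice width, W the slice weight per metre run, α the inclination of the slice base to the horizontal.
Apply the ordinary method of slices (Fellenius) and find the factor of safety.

FS = 1.75

Ordinary method of slices: FS = Σ[c'·Δl_i + (W_i cosα_i)·tanφ'] / Σ W_i sinα_i, with Δl_i = b_i / cosα_i.
Slice 1: Δl = 3.1/cos(-5.9°) = 3.117 m; N'_1 = 164·cos(-5.9°) = 163.1; c'Δl = 5.30; W sinα = -16.9
Slice 2: Δl = 2.3/cos9.2° = 2.330 m; N'_2 = 263·cos9.2° = 259.6; c'Δl = 3.96; W sinα = 42.0
Slice 3: Δl = 2.8/cos24.1° = 3.067 m; N'_3 = 281·cos24.1° = 256.5; c'Δl = 5.21; W sinα = 114.7
Slice 4: Δl = 1.2/cos37.1° = 1.505 m; N'_4 = 94·cos37.1° = 75.0; c'Δl = 2.56; W sinα = 56.7
Slice 5: Δl = 2.7/cos52.5° = 4.435 m; N'_5 = 116·cos52.5° = 70.6; c'Δl = 7.54; W sinα = 92.0
Σc'Δl = 24.6 kN/m; ΣN' = 824.8 kN/m; ΣW sinα = 288.7 kN/m
Resisting = 24.6 + 824.8·tan30.3° = 24.6 + 482.0 = 506.6 kN/m
FS = 506.6 / 288.7 = 1.755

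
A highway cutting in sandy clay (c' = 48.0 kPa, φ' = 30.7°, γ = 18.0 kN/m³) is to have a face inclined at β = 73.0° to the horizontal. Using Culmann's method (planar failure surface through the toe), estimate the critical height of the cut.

H_c = 33.69 m

Culmann's analysis gives the critical failure plane at α_cr = (β + φ')/2 = (73.0 + 30.7)/2 = 51.9°, and the critical height
H_c = (4c'/γ) · sinβ cosφ' / [1 − cos(β − φ')]
    = (4·48.0/18.0) · sin73.0°·cos30.7° / [1 − cos(42.3°)]
    = 10.667 · 0.9563·0.8599 / [1 − 0.7396]
    = 10.667 · 0.8223 / 0.2604
    = 33.69 m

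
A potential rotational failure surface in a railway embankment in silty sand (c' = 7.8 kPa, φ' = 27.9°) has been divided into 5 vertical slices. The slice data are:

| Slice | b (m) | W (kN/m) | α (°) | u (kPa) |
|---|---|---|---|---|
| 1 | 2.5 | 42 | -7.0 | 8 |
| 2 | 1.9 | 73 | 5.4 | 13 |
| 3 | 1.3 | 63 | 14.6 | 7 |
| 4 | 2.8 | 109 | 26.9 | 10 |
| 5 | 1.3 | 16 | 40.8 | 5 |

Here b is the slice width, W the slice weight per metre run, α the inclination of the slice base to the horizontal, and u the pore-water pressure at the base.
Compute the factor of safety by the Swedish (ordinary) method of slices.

FS = 2.37

Ordinary method of slices: FS = Σ[c'·Δl_i + (W_i cosα_i − u_i·Δl_i)·tanφ'] / Σ W_i sinα_i, with Δl_i = b_i / cosα_i.
Slice 1: Δl = 2.5/cos(-7.0°) = 2.519 m; N'_1 = 42·cos(-7.0°) − 8·2.519 = 21.5; c'Δl = 19.65; W sinα = -5.1
Slice 2: Δl = 1.9/cos5.4° = 1.908 m; N'_2 = 73·cos5.4° − 13·1.908 = 47.9; c'Δl = 14.89; W sinα = 6.9
Slice 3: Δl = 1.3/cos14.6° = 1.343 m; N'_3 = 63·cos14.6° − 7·1.343 = 51.6; c'Δl = 10.48; W sinα = 15.9
Slice 4: Δl = 2.8/cos26.9° = 3.140 m; N'_4 = 109·cos26.9° − 10·3.140 = 65.8; c'Δl = 24.49; W sinα = 49.3
Slice 5: Δl = 1.3/cos40.8° = 1.717 m; N'_5 = 16·cos40.8° − 5·1.717 = 3.5; c'Δl = 13.40; W sinα = 10.5
Σc'Δl = 82.9 kN/m; ΣN' = 190.3 kN/m; ΣW sinα = 77.4 kN/m
Resisting = 82.9 + 190.3·tan27.9° = 82.9 + 100.8 = 183.7 kN/m
FS = 183.7 / 77.4 = 2.373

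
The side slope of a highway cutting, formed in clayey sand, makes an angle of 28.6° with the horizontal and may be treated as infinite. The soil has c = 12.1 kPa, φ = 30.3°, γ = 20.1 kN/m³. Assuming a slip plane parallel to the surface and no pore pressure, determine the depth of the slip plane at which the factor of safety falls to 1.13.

Setting FS = 1.13 in FS = [c + γz cos²β tanφ] / [γz sinβ cosβ] and solving for z:
z = c / [γ cosβ (FS·sinβ − cosβ·tanφ)]
  = 12.1 / [20.1·cos28.6°·(1.13·sin28.6° − cos28.6°·tan30.3°)]
  = 12.1 / [20.1·0.8780·(1.13·0.4787 − 0.8780·0.5844)]
  = 12.1 / 0.4918 = 24.602 m

z = 24.60 m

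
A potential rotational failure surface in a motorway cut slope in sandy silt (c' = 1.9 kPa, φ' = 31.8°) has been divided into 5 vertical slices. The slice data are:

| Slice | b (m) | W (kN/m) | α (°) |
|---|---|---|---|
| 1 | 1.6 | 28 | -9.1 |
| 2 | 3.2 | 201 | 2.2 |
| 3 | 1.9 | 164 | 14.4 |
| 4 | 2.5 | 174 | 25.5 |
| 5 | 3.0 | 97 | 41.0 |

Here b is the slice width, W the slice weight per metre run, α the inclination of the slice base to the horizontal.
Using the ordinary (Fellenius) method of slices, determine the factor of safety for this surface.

Ordinary method of slices: FS = Σ[c'·Δl_i + (W_i cosα_i)·tanφ'] / Σ W_i sinα_i, with Δl_i = b_i / cosα_i.
Slice 1: Δl = 1.6/cos(-9.1°) = 1.620 m; N'_1 = 28·cos(-9.1°) = 27.6; c'Δl = 3.08; W sinα = -4.4
Slice 2: Δl = 3.2/cos2.2° = 3.202 m; N'_2 = 201·cos2.2° = 200.9; c'Δl = 6.08; W sinα = 7.7
Slice 3: Δl = 1.9/cos14.4° = 1.962 m; N'_3 = 164·cos14.4° = 158.8; c'Δl = 3.73; W sinα = 40.8
Slice 4: Δl = 2.5/cos25.5° = 2.770 m; N'_4 = 174·cos25.5° = 157.0; c'Δl = 5.26; W sinα = 74.9
Slice 5: Δl = 3.0/cos41.0° = 3.975 m; N'_5 = 97·cos41.0° = 73.2; c'Δl = 7.55; W sinα = 63.6
Σc'Δl = 25.7 kN/m; ΣN' = 617.6 kN/m; ΣW sinα = 182.6 kN/m
Resisting = 25.7 + 617.6·tan31.8° = 25.7 + 382.9 = 408.6 kN/m
FS = 408.6 / 182.6 = 2.238

FS = 2.24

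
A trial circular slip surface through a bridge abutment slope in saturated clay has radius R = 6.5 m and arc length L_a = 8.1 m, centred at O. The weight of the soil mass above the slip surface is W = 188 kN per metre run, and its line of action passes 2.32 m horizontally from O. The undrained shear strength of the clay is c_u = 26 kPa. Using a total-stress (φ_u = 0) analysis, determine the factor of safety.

Taking moments about the centre O, the resisting moment is provided by the undrained shear strength acting along the arc:
M_R = c_u·L_a·R = 26·8.10·6.5 = 1368.9 kN·m/m
M_D = W·d = 188·2.32 = 436.2 kN·m/m
FS = M_R / M_D = 1368.9 / 436.2 = 3.139

FS = 3.14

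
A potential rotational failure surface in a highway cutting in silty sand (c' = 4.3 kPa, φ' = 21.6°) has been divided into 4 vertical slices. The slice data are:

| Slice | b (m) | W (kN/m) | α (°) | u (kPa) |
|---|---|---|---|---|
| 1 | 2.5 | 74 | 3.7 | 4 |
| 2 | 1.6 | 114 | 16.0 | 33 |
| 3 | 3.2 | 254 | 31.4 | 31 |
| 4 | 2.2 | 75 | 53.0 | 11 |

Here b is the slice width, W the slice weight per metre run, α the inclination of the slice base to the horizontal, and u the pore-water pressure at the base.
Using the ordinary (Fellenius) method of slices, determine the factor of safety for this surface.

FS = 0.61

Ordinary method of slices: FS = Σ[c'·Δl_i + (W_i cosα_i − u_i·Δl_i)·tanφ'] / Σ W_i sinα_i, with Δl_i = b_i / cosα_i.
Slice 1: Δl = 2.5/cos3.7° = 2.505 m; N'_1 = 74·cos3.7° − 4·2.505 = 63.8; c'Δl = 10.77; W sinα = 4.8
Slice 2: Δl = 1.6/cos16.0° = 1.664 m; N'_2 = 114·cos16.0° − 33·1.664 = 54.7; c'Δl = 7.16; W sinα = 31.4
Slice 3: Δl = 3.2/cos31.4° = 3.749 m; N'_3 = 254·cos31.4° − 31·3.749 = 100.6; c'Δl = 16.12; W sinα = 132.3
Slice 4: Δl = 2.2/cos53.0° = 3.656 m; N'_4 = 75·cos53.0° − 11·3.656 = 4.9; c'Δl = 15.72; W sinα = 59.9
Σc'Δl = 49.8 kN/m; ΣN' = 224.0 kN/m; ΣW sinα = 228.4 kN/m
Resisting = 49.8 + 224.0·tan21.6° = 49.8 + 88.7 = 138.5 kN/m
FS = 138.5 / 228.4 = 0.606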